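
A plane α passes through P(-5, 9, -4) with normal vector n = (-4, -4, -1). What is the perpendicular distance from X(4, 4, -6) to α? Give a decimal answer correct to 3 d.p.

2.437

α: n·r = n·P gives -4x - 4y - z = -12.
n·X − d = (-4)·(4) + (-4)·(4) + (-1)·(-6) − (-12) = -14; |n| = √33.
Distance = |-14| / √33 = 14/√33 ≈ 2.437.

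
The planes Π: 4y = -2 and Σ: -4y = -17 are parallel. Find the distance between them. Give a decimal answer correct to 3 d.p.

4.750

Rescale Σ by 1/(-1): 4y = 17. Then distance = |-2 − 17| / √16 ≈ 4.750.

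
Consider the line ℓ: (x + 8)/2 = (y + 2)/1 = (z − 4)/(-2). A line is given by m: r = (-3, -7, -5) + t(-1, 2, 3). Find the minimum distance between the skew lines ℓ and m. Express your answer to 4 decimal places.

1.0541

ℓ has direction (2, 1, -2) through (-8, -2, 4).
Common perpendicular direction n = (2, 1, -2) × (-1, 2, 3) = (7, -4, 5).
With w = (-3, -7, -5) − (-8, -2, 4) = (5, -5, -9), w · n = 10.
Distance = |w · n| / |n| = |10| / √90 ≈ 1.0541.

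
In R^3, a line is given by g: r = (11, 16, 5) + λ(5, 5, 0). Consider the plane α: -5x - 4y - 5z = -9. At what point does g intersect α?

(-4, 1, 5)

Substitute r = (11, 16, 5) + t(5, 5, 0) into the plane: -144 + (-45)t = -9, so t = -3.
Intersection: (11, 16, 5) + (-3)·(5, 5, 0) = (-4, 1, 5).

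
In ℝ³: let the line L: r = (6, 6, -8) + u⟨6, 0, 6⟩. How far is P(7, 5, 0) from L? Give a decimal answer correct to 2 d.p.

Taking (6, 6, -8) on L with direction v = (6, 0, 6): w = P − (6, 6, -8) = (1, -1, 8), and w × v = (-6, 42, 6).
Distance = |w × v| / |v| = √1836 / √72 ≈ 5.05.

5.05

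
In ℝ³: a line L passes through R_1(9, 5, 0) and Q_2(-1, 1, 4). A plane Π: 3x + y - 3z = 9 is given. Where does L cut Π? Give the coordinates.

(4, 3, 2)

A direction vector for L is Q_2 − R_1 = (-10, -4, 4).
Substitute r = (9, 5, 0) + t(-10, -4, 4) into the plane: 32 + (-46)t = 9, so t = 1/2.
Intersection: (9, 5, 0) + (1/2)·(-10, -4, 4) = (4, 3, 2).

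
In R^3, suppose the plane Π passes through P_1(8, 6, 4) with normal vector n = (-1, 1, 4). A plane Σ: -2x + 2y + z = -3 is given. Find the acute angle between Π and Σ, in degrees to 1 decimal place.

51.1

Π: n·r = n·P_1 gives -x + y + 4z = 14.
cos θ = |n₁·n₂| / (|n₁||n₂|) = |8| / (√18 · √9).
θ = arccos(0.62854) ≈ 51.1°.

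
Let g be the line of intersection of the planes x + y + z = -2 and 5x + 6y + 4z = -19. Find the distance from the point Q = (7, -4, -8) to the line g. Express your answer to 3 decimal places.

Direction of g: (1, 1, 1) × (5, 6, 4) = (-2, 1, 1).
A point on g: solving the two plane equations with x = 7 gives (7, -9, 0).
Taking (7, -9, 0) on g with direction v = (-2, 1, 1): w = Q − (7, -9, 0) = (0, 5, -8), and w × v = (13, 16, 10).
Distance = |w × v| / |v| = √525 / √6 ≈ 9.354.

9.354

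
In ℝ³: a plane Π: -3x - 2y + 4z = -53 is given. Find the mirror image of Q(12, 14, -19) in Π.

λ = (n·Q − d)/|n|² = (-140 − (-53))/29 = -3.
Reflection = Q − 2λn = (12, 14, -19) − (-6)·(-3, -2, 4) = (-6, 2, 5).

(-6, 2, 5)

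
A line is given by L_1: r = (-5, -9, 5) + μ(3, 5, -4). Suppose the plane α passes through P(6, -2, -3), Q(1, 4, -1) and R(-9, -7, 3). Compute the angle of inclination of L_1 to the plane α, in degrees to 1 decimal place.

21.6

PQ = (-5, 6, 2), PR = (-15, -5, 6); a normal to α is PQ × PR = (46, 0, 115).
Using P: α has equation 46x + 115z = -69.
sin θ = |n·v| / (|n||v|) = |-322| / (√15341 · √50) = 0.36766.
θ ≈ 21.6°.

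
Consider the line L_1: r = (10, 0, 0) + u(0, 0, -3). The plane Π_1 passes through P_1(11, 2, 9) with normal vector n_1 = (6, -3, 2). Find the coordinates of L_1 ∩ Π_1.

(10, 0, 9)

Π_1: n_1·r = n_1·P_1 gives 6x - 3y + 2z = 78.
Substitute r = (10, 0, 0) + t(0, 0, -3) into the plane: 60 + (-6)t = 78, so t = -3.
Intersection: (10, 0, 0) + (-3)·(0, 0, -3) = (10, 0, 9).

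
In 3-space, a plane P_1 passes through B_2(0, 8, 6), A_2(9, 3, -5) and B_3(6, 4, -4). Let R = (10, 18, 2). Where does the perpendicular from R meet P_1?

(7, 6, 5)

B_2A_2 = (9, -5, -11), B_2B_3 = (6, -4, -10); a normal to P_1 is B_2A_2 × B_2B_3 = (6, 24, -6).
Using B_2: P_1 has equation 6x + 24y - 6z = 156.
Foot = R − λn with λ = (n·R − d)/|n|² = (480 − 156)/648 = 1/2.
Foot = (10, 18, 2) − (1/2)·(6, 24, -6) = (7, 6, 5).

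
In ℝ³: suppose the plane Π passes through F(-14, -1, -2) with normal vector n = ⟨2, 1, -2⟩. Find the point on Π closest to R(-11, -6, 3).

Π: n·r = n·F gives 2x + y - 2z = -25.
Foot = R − λn with λ = (n·R − d)/|n|² = (-34 − (-25))/9 = -1.
Foot = (-11, -6, 3) − (-1)·(2, 1, -2) = (-9, -5, 1).

(-9, -5, 1)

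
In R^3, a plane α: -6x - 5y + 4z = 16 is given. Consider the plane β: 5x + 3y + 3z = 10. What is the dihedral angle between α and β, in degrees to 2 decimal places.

cos θ = |n₁·n₂| / (|n₁||n₂|) = |-33| / (√77 · √43).
θ = arccos(0.57350) ≈ 55.01°.

55.01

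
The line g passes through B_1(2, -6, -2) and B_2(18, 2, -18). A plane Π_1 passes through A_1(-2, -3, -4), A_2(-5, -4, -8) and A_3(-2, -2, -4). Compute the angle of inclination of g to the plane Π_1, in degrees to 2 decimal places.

68.96

A direction vector for g is B_2 − B_1 = (16, 8, -16).
A_1A_2 = (-3, -1, -4), A_1A_3 = (0, 1, 0); a normal to Π_1 is A_1A_2 × A_1A_3 = (4, 0, -3).
Using A_1: Π_1 has equation 4x - 3z = 4.
sin θ = |n·v| / (|n||v|) = |112| / (√25 · √576) = 0.93333.
θ ≈ 68.96°.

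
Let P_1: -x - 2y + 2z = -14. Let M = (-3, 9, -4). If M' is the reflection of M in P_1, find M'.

(-5, 5, 0)

λ = (n·M − d)/|n|² = (-23 − (-14))/9 = -1.
Reflection = M − 2λn = (-3, 9, -4) − (-2)·(-1, -2, 2) = (-5, 5, 0).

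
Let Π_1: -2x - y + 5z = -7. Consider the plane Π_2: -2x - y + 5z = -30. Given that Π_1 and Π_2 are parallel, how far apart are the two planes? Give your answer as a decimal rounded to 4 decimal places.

Same normal n = (-2, -1, 5) with |n| = √30; distance = |-7 − (-30)| / |n| = 23/√30 ≈ 4.1992.

4.1992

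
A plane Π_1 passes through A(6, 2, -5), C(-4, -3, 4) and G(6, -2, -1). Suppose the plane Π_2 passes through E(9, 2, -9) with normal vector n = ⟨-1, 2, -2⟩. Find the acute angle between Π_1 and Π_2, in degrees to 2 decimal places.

84.79

AC = (-10, -5, 9), AG = (0, -4, 4); a normal to Π_1 is AC × AG = (16, 40, 40).
Using A: Π_1 has equation 16x + 40y + 40z = -24.
Π_2: n·r = n·E gives -x + 2y - 2z = 13.
cos θ = |n₁·n₂| / (|n₁||n₂|) = |-16| / (√3456 · √9).
θ = arccos(0.09072) ≈ 84.79°.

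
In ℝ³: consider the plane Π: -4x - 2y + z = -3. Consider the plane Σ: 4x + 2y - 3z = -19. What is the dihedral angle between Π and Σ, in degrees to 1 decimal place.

cos θ = |n₁·n₂| / (|n₁||n₂|) = |-23| / (√21 · √29).
θ = arccos(0.93201) ≈ 21.3°.

21.3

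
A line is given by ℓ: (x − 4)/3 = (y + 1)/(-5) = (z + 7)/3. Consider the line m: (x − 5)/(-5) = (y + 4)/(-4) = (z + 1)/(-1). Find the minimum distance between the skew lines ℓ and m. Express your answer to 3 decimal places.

3.981

ℓ has direction (3, -5, 3) through (4, -1, -7).
m has direction (-5, -4, -1) through (5, -4, -1).
Common perpendicular direction n = (3, -5, 3) × (-5, -4, -1) = (17, -12, -37).
With w = (5, -4, -1) − (4, -1, -7) = (1, -3, 6), w · n = -169.
Distance = |w · n| / |n| = |-169| / √1802 ≈ 3.981.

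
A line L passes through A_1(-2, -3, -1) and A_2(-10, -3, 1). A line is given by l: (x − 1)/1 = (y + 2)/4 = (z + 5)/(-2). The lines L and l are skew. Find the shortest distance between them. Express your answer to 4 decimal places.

A direction vector for L is A_2 − A_1 = (-8, 0, 2).
l has direction (1, 4, -2) through (1, -2, -5).
Common perpendicular direction n = (-8, 0, 2) × (1, 4, -2) = (-8, -14, -32).
With w = (1, -2, -5) − (-2, -3, -1) = (3, 1, -4), w · n = 90.
Distance = |w · n| / |n| = |90| / √1284 ≈ 2.5117.

2.5117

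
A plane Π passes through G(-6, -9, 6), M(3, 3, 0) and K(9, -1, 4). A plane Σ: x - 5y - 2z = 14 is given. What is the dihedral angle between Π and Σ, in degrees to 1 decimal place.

GM = (9, 12, -6), GK = (15, 8, -2); a normal to Π is GM × GK = (24, -72, -108).
Using G: Π has equation 24x - 72y - 108z = -144.
cos θ = |n₁·n₂| / (|n₁||n₂|) = |600| / (√17424 · √30).
θ = arccos(0.82988) ≈ 33.9°.

33.9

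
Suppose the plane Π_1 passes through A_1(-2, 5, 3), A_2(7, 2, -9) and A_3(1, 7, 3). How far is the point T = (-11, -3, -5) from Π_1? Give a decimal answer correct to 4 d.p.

A_1A_2 = (9, -3, -12), A_1A_3 = (3, 2, 0); a normal to Π_1 is A_1A_2 × A_1A_3 = (24, -36, 27).
Using A_1: Π_1 has equation 24x - 36y + 27z = -147.
n·T − d = (24)·(-11) + (-36)·(-3) + (27)·(-5) − (-147) = -144; |n| = √2601.
Distance = |-144| / √2601 = 144/√2601 ≈ 2.8235.

2.8235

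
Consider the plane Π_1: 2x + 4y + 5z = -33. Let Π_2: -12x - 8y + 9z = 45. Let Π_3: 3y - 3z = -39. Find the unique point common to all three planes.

(5, -12, 1)

Solving the 3×3 linear system 2x + 4y + 5z = -33, -12x - 8y + 9z = 45, 3y - 3z = -39 (e.g. by elimination or Cramer's rule, determinant = -330) gives (5, -12, 1).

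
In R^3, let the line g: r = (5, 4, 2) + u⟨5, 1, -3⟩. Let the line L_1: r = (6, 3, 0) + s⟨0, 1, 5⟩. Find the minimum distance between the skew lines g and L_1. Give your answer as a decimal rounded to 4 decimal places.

0.8608

Common perpendicular direction n = (5, 1, -3) × (0, 1, 5) = (8, -25, 5).
With w = (6, 3, 0) − (5, 4, 2) = (1, -1, -2), w · n = 23.
Distance = |w · n| / |n| = |23| / √714 ≈ 0.8608.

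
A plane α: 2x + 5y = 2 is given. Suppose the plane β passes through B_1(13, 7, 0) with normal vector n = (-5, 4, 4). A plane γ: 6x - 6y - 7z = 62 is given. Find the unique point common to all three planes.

(1, 0, -8)

β: n·r = n·B_1 gives -5x + 4y + 4z = -37.
Solving the 3×3 linear system 2x + 5y = 2, -5x + 4y + 4z = -37, 6x - 6y - 7z = 62 (e.g. by elimination or Cramer's rule, determinant = -63) gives (1, 0, -8).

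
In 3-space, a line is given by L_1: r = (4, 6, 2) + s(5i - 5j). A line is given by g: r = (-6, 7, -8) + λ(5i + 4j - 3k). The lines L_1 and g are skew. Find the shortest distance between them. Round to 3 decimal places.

11.759

Common perpendicular direction n = (5, -5, 0) × (5, 4, -3) = (15, 15, 45).
With w = (-6, 7, -8) − (4, 6, 2) = (-10, 1, -10), w · n = -585.
Distance = |w · n| / |n| = |-585| / √2475 ≈ 11.759.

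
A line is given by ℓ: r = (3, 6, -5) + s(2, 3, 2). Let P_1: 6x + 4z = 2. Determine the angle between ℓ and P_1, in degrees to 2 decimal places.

sin θ = |n·v| / (|n||v|) = |20| / (√52 · √17) = 0.67267.
θ ≈ 42.27°.

42.27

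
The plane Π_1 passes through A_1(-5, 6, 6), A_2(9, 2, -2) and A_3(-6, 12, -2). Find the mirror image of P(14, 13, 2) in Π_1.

A_1A_2 = (14, -4, -8), A_1A_3 = (-1, 6, -8); a normal to Π_1 is A_1A_2 × A_1A_3 = (80, 120, 80).
Using A_1: Π_1 has equation 80x + 120y + 80z = 800.
λ = (n·P − d)/|n|² = (2840 − 800)/27200 = 3/40.
Reflection = P − 2λn = (14, 13, 2) − (3/20)·(80, 120, 80) = (2, -5, -10).

(2, -5, -10)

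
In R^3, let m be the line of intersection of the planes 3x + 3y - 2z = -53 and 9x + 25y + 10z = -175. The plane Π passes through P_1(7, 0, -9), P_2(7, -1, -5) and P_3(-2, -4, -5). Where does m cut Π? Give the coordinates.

Direction of m: (3, 3, -2) × (9, 25, 10) = (80, -48, 48).
A point on m: solving the two plane equations with x = -20 gives (-20, 1, -2).
P_1P_2 = (0, -1, 4), P_1P_3 = (-9, -4, 4); a normal to Π is P_1P_2 × P_1P_3 = (12, -36, -9).
Using P_1: Π has equation 12x - 36y - 9z = 165.
Substitute r = (-20, 1, -2) + t(80, -48, 48) into the plane: -258 + 2256t = 165, so t = 3/16.
Intersection: (-20, 1, -2) + (3/16)·(80, -48, 48) = (-5, -8, 7).

(-5, -8, 7)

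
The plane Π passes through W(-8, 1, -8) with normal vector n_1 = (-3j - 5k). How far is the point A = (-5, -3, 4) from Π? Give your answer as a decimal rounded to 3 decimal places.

8.232

Π: n_1·r = n_1·W gives -3y - 5z = 37.
n·A − d = (0)·(-5) + (-3)·(-3) + (-5)·(4) − 37 = -48; |n| = √34.
Distance = |-48| / √34 = 48/√34 ≈ 8.232.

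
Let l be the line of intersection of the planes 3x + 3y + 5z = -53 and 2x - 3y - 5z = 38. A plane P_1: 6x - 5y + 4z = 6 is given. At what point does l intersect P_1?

(-3, -8, -4)

Direction of l: (3, 3, 5) × (2, -3, -5) = (0, 25, -15).
A point on l: solving the two plane equations with y = -13 gives (-3, -13, -1).
Substitute r = (-3, -13, -1) + t(0, 25, -15) into the plane: 43 + (-185)t = 6, so t = 1/5.
Intersection: (-3, -13, -1) + (1/5)·(0, 25, -15) = (-3, -8, -4).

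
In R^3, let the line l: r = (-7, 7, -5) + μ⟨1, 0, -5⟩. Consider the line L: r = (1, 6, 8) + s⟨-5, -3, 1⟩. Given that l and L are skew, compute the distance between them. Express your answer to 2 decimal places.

6.43

Common perpendicular direction n = (1, 0, -5) × (-5, -3, 1) = (-15, 24, -3).
With w = (1, 6, 8) − (-7, 7, -5) = (8, -1, 13), w · n = -183.
Distance = |w · n| / |n| = |-183| / √810 ≈ 6.43.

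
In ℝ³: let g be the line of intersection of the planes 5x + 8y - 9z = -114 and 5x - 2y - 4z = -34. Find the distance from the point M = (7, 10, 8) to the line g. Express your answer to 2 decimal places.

Direction of g: (5, 8, -9) × (5, -2, -4) = (-50, -25, -50).
A point on g: solving the two plane equations with x = -4 gives (-4, -5, 6).
Taking (-4, -5, 6) on g with direction v = (-50, -25, -50): w = M − (-4, -5, 6) = (11, 15, 2), and w × v = (-700, 450, 475).
Distance = |w × v| / |v| = √918125 / √5625 ≈ 12.78.

12.78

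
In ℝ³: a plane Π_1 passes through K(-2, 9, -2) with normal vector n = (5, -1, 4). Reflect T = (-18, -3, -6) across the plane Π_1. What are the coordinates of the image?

Π_1: n·r = n·K gives 5x - y + 4z = -27.
λ = (n·T − d)/|n|² = (-111 − (-27))/42 = -2.
Reflection = T − 2λn = (-18, -3, -6) − (-4)·(5, -1, 4) = (2, -7, 10).

(2, -7, 10)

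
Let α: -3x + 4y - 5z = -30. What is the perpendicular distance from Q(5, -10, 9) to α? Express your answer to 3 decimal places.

9.899

n·Q − d = (-3)·(5) + (4)·(-10) + (-5)·(9) − (-30) = -70; |n| = √50.
Distance = |-70| / √50 = 70/√50 ≈ 9.899.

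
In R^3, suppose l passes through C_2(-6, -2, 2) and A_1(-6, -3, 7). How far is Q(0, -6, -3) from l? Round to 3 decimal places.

7.748

A direction vector for l is A_1 − C_2 = (0, -1, 5).
Taking (-6, -2, 2) on l with direction v = (0, -1, 5): w = Q − (-6, -2, 2) = (6, -4, -5), and w × v = (-25, -30, -6).
Distance = |w × v| / |v| = √1561 / √26 ≈ 7.748.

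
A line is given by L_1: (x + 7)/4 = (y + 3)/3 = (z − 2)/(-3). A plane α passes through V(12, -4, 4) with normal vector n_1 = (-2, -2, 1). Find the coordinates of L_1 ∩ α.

(1, 3, -4)

L_1 has direction (4, 3, -3) through (-7, -3, 2).
α: n_1·r = n_1·V gives -2x - 2y + z = -12.
Substitute r = (-7, -3, 2) + t(4, 3, -3) into the plane: 22 + (-17)t = -12, so t = 2.
Intersection: (-7, -3, 2) + 2·(4, 3, -3) = (1, 3, -4).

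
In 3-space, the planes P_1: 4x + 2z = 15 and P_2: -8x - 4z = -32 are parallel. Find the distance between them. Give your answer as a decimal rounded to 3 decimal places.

Rescale P_2 by 1/(-2): 4x + 2z = 16. Then distance = |15 − 16| / √20 ≈ 0.224.

0.224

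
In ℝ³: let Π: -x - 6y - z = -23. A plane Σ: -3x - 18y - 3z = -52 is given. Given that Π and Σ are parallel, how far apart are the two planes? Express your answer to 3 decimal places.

Rescale Σ by 1/3: -x - 6y - z = -52/3. Then distance = |-23 − (-52/3)| / √38 ≈ 0.919.

0.919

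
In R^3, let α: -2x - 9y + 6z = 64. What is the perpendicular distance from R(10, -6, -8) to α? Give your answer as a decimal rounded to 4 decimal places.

n·R − d = (-2)·(10) + (-9)·(-6) + (6)·(-8) − 64 = -78; |n| = √121.
Distance = |-78| / √121 = 78/√121 ≈ 7.0909.

7.0909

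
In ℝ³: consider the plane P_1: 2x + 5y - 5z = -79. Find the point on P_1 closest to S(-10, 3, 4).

Foot = S − λn with λ = (n·S − d)/|n|² = (-25 − (-79))/54 = 1.
Foot = (-10, 3, 4) − 1·(2, 5, -5) = (-12, -2, 9).

(-12, -2, 9)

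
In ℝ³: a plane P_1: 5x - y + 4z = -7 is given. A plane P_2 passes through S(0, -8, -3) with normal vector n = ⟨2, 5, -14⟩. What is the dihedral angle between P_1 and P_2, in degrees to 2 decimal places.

58.36

P_2: n·r = n·S gives 2x + 5y - 14z = 2.
cos θ = |n₁·n₂| / (|n₁||n₂|) = |-51| / (√42 · √225).
θ = arccos(0.52463) ≈ 58.36°.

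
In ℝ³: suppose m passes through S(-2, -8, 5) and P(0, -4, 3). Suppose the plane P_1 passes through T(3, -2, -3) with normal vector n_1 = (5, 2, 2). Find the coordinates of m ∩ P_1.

A direction vector for m is P − S = (2, 4, -2).
P_1: n_1·r = n_1·T gives 5x + 2y + 2z = 5.
Substitute r = (-2, -8, 5) + t(2, 4, -2) into the plane: -16 + 14t = 5, so t = 3/2.
Intersection: (-2, -8, 5) + (3/2)·(2, 4, -2) = (1, -2, 2).

(1, -2, 2)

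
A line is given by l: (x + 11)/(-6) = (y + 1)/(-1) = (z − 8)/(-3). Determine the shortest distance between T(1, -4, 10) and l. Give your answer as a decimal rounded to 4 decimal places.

l has direction (-6, -1, -3) through (-11, -1, 8).
Taking (-11, -1, 8) on l with direction v = (-6, -1, -3): w = T − (-11, -1, 8) = (12, -3, 2), and w × v = (11, 24, -30).
Distance = |w × v| / |v| = √1597 / √46 ≈ 5.8921.

5.8921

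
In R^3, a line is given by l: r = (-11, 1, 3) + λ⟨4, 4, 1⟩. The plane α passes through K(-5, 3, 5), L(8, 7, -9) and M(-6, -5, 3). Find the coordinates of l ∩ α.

(-3, 9, 5)

KL = (13, 4, -14), KM = (-1, -8, -2); a normal to α is KL × KM = (-120, 40, -100).
Using K: α has equation -120x + 40y - 100z = 220.
Substitute r = (-11, 1, 3) + t(4, 4, 1) into the plane: 1060 + (-420)t = 220, so t = 2.
Intersection: (-11, 1, 3) + 2·(4, 4, 1) = (-3, 9, 5).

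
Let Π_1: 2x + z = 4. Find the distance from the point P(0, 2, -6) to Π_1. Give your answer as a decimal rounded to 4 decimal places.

n·P − d = (2)·(0) + (0)·(2) + (1)·(-6) − 4 = -10; |n| = √5.
Distance = |-10| / √5 = 10/√5 ≈ 4.4721.

4.4721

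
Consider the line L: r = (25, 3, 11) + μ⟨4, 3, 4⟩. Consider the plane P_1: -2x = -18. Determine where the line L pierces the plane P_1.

Substitute r = (25, 3, 11) + t(4, 3, 4) into the plane: -50 + (-8)t = -18, so t = -4.
Intersection: (25, 3, 11) + (-4)·(4, 3, 4) = (9, -9, -5).

(9, -9, -5)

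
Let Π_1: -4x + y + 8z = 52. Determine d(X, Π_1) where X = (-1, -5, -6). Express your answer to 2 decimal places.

11.22

n·X − d = (-4)·(-1) + (1)·(-5) + (8)·(-6) − 52 = -101; |n| = √81.
Distance = |-101| / √81 = 101/√81 ≈ 11.22.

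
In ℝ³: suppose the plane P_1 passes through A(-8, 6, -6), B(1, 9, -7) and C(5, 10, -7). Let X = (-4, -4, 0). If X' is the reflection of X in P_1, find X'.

(-6, 4, 6)

AB = (9, 3, -1), AC = (13, 4, -1); a normal to P_1 is AB × AC = (1, -4, -3).
Using A: P_1 has equation x - 4y - 3z = -14.
λ = (n·X − d)/|n|² = (12 − (-14))/26 = 1.
Reflection = X − 2λn = (-4, -4, 0) − 2·(1, -4, -3) = (-6, 4, 6).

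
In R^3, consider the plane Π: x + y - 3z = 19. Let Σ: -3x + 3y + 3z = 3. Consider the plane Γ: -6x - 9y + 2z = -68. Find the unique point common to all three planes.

Solving the 3×3 linear system x + y - 3z = 19, -3x + 3y + 3z = 3, -6x - 9y + 2z = -68 (e.g. by elimination or Cramer's rule, determinant = -114) gives (1, 6, -4).

(1, 6, -4)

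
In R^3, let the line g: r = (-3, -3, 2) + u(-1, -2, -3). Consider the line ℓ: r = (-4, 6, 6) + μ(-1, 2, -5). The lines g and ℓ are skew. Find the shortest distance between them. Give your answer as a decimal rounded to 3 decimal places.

Common perpendicular direction n = (-1, -2, -3) × (-1, 2, -5) = (16, -2, -4).
With w = (-4, 6, 6) − (-3, -3, 2) = (-1, 9, 4), w · n = -50.
Distance = |w · n| / |n| = |-50| / √276 ≈ 3.010.

3.010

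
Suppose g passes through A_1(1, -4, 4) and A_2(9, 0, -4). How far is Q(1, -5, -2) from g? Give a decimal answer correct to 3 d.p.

4.853

A direction vector for g is A_2 − A_1 = (8, 4, -8).
Taking (1, -4, 4) on g with direction v = (8, 4, -8): w = Q − (1, -4, 4) = (0, -1, -6), and w × v = (32, -48, 8).
Distance = |w × v| / |v| = √3392 / √144 ≈ 4.853.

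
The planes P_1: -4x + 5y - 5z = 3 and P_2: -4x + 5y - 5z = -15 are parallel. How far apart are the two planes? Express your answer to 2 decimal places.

Same normal n = (-4, 5, -5) with |n| = √66; distance = |3 − (-15)| / |n| = 18/√66 ≈ 2.22.

2.22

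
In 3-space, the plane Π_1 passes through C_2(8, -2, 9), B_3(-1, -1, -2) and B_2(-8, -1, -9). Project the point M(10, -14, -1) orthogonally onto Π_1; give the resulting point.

C_2B_3 = (-9, 1, -11), C_2B_2 = (-16, 1, -18); a normal to Π_1 is C_2B_3 × C_2B_2 = (-7, 14, 7).
Using C_2: Π_1 has equation -7x + 14y + 7z = -21.
Foot = M − λn with λ = (n·M − d)/|n|² = (-273 − (-21))/294 = -6/7.
Foot = (10, -14, -1) − (-6/7)·(-7, 14, 7) = (4, -2, 5).

(4, -2, 5)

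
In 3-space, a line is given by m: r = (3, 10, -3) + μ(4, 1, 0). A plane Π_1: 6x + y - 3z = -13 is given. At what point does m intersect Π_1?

(-5, 8, -3)

Substitute r = (3, 10, -3) + t(4, 1, 0) into the plane: 37 + 25t = -13, so t = -2.
Intersection: (3, 10, -3) + (-2)·(4, 1, 0) = (-5, 8, -3).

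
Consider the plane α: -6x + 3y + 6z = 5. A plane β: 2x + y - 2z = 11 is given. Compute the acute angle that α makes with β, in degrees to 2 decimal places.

cos θ = |n₁·n₂| / (|n₁||n₂|) = |-21| / (√81 · √9).
θ = arccos(0.77778) ≈ 38.94°.

38.94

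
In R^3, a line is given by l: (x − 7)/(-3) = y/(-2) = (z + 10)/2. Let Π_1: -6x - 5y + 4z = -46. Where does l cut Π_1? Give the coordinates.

l has direction (-3, -2, 2) through (7, 0, -10).
Substitute r = (7, 0, -10) + t(-3, -2, 2) into the plane: -82 + 36t = -46, so t = 1.
Intersection: (7, 0, -10) + 1·(-3, -2, 2) = (4, -2, -8).

(4, -2, -8)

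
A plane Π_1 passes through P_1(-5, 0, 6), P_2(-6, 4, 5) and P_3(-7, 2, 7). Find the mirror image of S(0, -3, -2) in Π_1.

P_1P_2 = (-1, 4, -1), P_1P_3 = (-2, 2, 1); a normal to Π_1 is P_1P_2 × P_1P_3 = (6, 3, 6).
Using P_1: Π_1 has equation 6x + 3y + 6z = 6.
λ = (n·S − d)/|n|² = (-21 − 6)/81 = -1/3.
Reflection = S − 2λn = (0, -3, -2) − (-2/3)·(6, 3, 6) = (4, -1, 2).

(4, -1, 2)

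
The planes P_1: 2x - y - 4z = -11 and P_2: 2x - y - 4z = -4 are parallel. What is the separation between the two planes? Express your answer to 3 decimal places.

1.528

Same normal n = (2, -1, -4) with |n| = √21; distance = |-11 − (-4)| / |n| = 7/√21 ≈ 1.528.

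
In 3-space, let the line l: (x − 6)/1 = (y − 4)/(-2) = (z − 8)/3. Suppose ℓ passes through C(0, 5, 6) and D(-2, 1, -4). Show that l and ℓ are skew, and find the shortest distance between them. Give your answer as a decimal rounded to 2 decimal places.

l has direction (1, -2, 3) through (6, 4, 8).
A direction vector for ℓ is D − C = (-2, -4, -10).
Common perpendicular direction n = (1, -2, 3) × (-2, -4, -10) = (32, 4, -8).
With w = (0, 5, 6) − (6, 4, 8) = (-6, 1, -2), w · n = -172.
Since n ≠ 0 the lines are not parallel, and w · n = -172 ≠ 0 so they do not intersect; hence they are skew.
Distance = |w · n| / |n| = |-172| / √1104 ≈ 5.18.

5.18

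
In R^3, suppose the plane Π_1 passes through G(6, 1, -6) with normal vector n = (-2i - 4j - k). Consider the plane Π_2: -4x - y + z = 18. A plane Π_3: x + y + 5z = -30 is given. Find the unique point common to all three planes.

(-8, 8, -6)

Π_1: n·r = n·G gives -2x - 4y - z = -10.
Solving the 3×3 linear system -2x - 4y - z = -10, -4x - y + z = 18, x + y + 5z = -30 (e.g. by elimination or Cramer's rule, determinant = -69) gives (-8, 8, -6).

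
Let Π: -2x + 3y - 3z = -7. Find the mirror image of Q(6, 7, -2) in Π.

(10, 1, 4)

λ = (n·Q − d)/|n|² = (15 − (-7))/22 = 1.
Reflection = Q − 2λn = (6, 7, -2) − 2·(-2, 3, -3) = (10, 1, 4).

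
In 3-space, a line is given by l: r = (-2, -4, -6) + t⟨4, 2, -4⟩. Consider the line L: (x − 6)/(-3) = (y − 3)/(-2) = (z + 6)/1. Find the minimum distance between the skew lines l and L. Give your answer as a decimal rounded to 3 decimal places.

0.784

L has direction (-3, -2, 1) through (6, 3, -6).
Common perpendicular direction n = (4, 2, -4) × (-3, -2, 1) = (-6, 8, -2).
With w = (6, 3, -6) − (-2, -4, -6) = (8, 7, 0), w · n = 8.
Distance = |w · n| / |n| = |8| / √104 ≈ 0.784.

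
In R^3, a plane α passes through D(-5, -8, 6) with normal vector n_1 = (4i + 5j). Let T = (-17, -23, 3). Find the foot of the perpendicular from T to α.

(-5, -8, 3)

α: n_1·r = n_1·D gives 4x + 5y = -60.
Foot = T − λn with λ = (n·T − d)/|n|² = (-183 − (-60))/41 = -3.
Foot = (-17, -23, 3) − (-3)·(4, 5, 0) = (-5, -8, 3).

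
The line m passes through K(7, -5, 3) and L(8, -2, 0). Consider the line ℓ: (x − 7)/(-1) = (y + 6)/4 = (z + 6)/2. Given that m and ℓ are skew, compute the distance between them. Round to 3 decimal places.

A direction vector for m is L − K = (1, 3, -3).
ℓ has direction (-1, 4, 2) through (7, -6, -6).
Common perpendicular direction n = (1, 3, -3) × (-1, 4, 2) = (18, 1, 7).
With w = (7, -6, -6) − (7, -5, 3) = (0, -1, -9), w · n = -64.
Distance = |w · n| / |n| = |-64| / √374 ≈ 3.309.

3.309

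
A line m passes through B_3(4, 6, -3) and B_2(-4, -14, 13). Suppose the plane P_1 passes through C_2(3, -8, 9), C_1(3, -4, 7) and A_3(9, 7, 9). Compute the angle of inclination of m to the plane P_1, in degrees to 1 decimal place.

A direction vector for m is B_2 − B_3 = (-8, -20, 16).
C_2C_1 = (0, 4, -2), C_2A_3 = (6, 15, 0); a normal to P_1 is C_2C_1 × C_2A_3 = (30, -12, -24).
Using C_2: P_1 has equation 30x - 12y - 24z = -30.
sin θ = |n·v| / (|n||v|) = |-384| / (√1620 · √720) = 0.35556.
θ ≈ 20.8°.

20.8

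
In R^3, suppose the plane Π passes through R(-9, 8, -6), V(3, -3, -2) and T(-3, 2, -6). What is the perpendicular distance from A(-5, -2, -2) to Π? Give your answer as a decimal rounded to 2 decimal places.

RV = (12, -11, 4), RT = (6, -6, 0); a normal to Π is RV × RT = (24, 24, -6).
Using R: Π has equation 24x + 24y - 6z = 12.
n·A − d = (24)·(-5) + (24)·(-2) + (-6)·(-2) − 12 = -168; |n| = √1188.
Distance = |-168| / √1188 = 168/√1188 ≈ 4.87.

4.87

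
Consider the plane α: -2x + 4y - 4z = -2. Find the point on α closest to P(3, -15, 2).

Foot = P − λn with λ = (n·P − d)/|n|² = (-74 − (-2))/36 = -2.
Foot = (3, -15, 2) − (-2)·(-2, 4, -4) = (-1, -7, -6).

(-1, -7, -6)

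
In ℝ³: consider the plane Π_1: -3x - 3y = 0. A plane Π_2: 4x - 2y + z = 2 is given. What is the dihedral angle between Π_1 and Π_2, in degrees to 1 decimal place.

72.0

cos θ = |n₁·n₂| / (|n₁||n₂|) = |-6| / (√18 · √21).
θ = arccos(0.30861) ≈ 72.0°.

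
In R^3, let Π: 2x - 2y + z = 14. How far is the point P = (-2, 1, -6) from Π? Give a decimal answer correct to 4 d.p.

n·P − d = (2)·(-2) + (-2)·(1) + (1)·(-6) − 14 = -26; |n| = √9.
Distance = |-26| / √9 = 26/√9 ≈ 8.6667.

8.6667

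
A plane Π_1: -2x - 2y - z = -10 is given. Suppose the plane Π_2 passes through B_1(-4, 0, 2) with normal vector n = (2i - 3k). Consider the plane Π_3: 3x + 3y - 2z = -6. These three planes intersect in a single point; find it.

Π_2: n·r = n·B_1 gives 2x - 3z = -14.
Solving the 3×3 linear system -2x - 2y - z = -10, 2x - 3z = -14, 3x + 3y - 2z = -6 (e.g. by elimination or Cramer's rule, determinant = -14) gives (2, 0, 6).

(2, 0, 6)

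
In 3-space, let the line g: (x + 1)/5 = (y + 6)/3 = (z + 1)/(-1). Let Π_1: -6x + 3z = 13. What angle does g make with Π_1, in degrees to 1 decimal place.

g has direction (5, 3, -1) through (-1, -6, -1).
sin θ = |n·v| / (|n||v|) = |-33| / (√45 · √35) = 0.83152.
θ ≈ 56.3°.

56.3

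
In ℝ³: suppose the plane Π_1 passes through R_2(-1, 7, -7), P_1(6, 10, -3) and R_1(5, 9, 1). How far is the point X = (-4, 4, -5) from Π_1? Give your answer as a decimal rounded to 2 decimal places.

1.11

R_2P_1 = (7, 3, 4), R_2R_1 = (6, 2, 8); a normal to Π_1 is R_2P_1 × R_2R_1 = (16, -32, -4).
Using R_2: Π_1 has equation 16x - 32y - 4z = -212.
n·X − d = (16)·(-4) + (-32)·(4) + (-4)·(-5) − (-212) = 40; |n| = √1296.
Distance = |40| / √1296 = 40/√1296 ≈ 1.11.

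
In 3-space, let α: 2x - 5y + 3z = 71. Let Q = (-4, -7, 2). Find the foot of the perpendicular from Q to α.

(-2, -12, 5)

Foot = Q − λn with λ = (n·Q − d)/|n|² = (33 − 71)/38 = -1.
Foot = (-4, -7, 2) − (-1)·(2, -5, 3) = (-2, -12, 5).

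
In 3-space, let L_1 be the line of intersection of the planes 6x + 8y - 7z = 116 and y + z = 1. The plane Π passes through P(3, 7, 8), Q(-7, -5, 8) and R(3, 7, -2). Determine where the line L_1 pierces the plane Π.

Direction of L_1: (6, 8, -7) × (0, 1, 1) = (15, -6, 6).
A point on L_1: solving the two plane equations with x = 8 gives (8, 5, -4).
PQ = (-10, -12, 0), PR = (0, 0, -10); a normal to Π is PQ × PR = (120, -100, 0).
Using P: Π has equation 120x - 100y = -340.
Substitute r = (8, 5, -4) + t(15, -6, 6) into the plane: 460 + 2400t = -340, so t = -1/3.
Intersection: (8, 5, -4) + (-1/3)·(15, -6, 6) = (3, 7, -6).

(3, 7, -6)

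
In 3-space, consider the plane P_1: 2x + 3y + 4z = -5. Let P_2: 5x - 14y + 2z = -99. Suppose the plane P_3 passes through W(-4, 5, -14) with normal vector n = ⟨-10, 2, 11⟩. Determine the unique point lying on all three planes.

P_3: n·r = n·W gives -10x + 2y + 11z = -104.
Solving the 3×3 linear system 2x + 3y + 4z = -5, 5x - 14y + 2z = -99, -10x + 2y + 11z = -104 (e.g. by elimination or Cramer's rule, determinant = -1061) gives (3, 7, -8).

(3, 7, -8)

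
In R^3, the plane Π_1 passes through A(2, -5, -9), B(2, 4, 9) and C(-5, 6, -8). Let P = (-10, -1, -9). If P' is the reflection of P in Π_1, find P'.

AB = (0, 9, 18), AC = (-7, 11, 1); a normal to Π_1 is AB × AC = (-189, -126, 63).
Using A: Π_1 has equation -189x - 126y + 63z = -315.
λ = (n·P − d)/|n|² = (1449 − (-315))/55566 = 2/63.
Reflection = P − 2λn = (-10, -1, -9) − (4/63)·(-189, -126, 63) = (2, 7, -13).

(2, 7, -13)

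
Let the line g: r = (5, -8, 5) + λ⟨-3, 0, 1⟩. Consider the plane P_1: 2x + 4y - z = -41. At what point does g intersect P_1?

(-1, -8, 7)

Substitute r = (5, -8, 5) + t(-3, 0, 1) into the plane: -27 + (-7)t = -41, so t = 2.
Intersection: (5, -8, 5) + 2·(-3, 0, 1) = (-1, -8, 7).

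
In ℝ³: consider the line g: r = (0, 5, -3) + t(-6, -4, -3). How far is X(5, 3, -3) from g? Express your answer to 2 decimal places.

4.59

Taking (0, 5, -3) on g with direction v = (-6, -4, -3): w = X − (0, 5, -3) = (5, -2, 0), and w × v = (6, 15, -32).
Distance = |w × v| / |v| = √1285 / √61 ≈ 4.59.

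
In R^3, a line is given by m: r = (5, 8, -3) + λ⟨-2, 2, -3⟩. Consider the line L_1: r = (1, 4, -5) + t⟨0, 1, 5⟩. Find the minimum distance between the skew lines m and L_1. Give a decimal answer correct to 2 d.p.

Common perpendicular direction n = (-2, 2, -3) × (0, 1, 5) = (13, 10, -2).
With w = (1, 4, -5) − (5, 8, -3) = (-4, -4, -2), w · n = -88.
Distance = |w · n| / |n| = |-88| / √273 ≈ 5.33.

5.33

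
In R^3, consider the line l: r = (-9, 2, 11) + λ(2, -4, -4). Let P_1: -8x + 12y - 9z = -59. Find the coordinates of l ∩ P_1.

Substitute r = (-9, 2, 11) + t(2, -4, -4) into the plane: -3 + (-28)t = -59, so t = 2.
Intersection: (-9, 2, 11) + 2·(2, -4, -4) = (-5, -6, 3).

(-5, -6, 3)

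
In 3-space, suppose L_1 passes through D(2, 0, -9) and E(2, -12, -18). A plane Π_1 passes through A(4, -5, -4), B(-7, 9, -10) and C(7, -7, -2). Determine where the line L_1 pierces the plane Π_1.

(2, 8, -3)

A direction vector for L_1 is E − D = (0, -12, -9).
AB = (-11, 14, -6), AC = (3, -2, 2); a normal to Π_1 is AB × AC = (16, 4, -20).
Using A: Π_1 has equation 16x + 4y - 20z = 124.
Substitute r = (2, 0, -9) + t(0, -12, -9) into the plane: 212 + 132t = 124, so t = -2/3.
Intersection: (2, 0, -9) + (-2/3)·(0, -12, -9) = (2, 8, -3).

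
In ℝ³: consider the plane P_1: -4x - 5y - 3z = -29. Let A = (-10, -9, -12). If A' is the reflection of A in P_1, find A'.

λ = (n·A − d)/|n|² = (121 − (-29))/50 = 3.
Reflection = A − 2λn = (-10, -9, -12) − 6·(-4, -5, -3) = (14, 21, 6).

(14, 21, 6)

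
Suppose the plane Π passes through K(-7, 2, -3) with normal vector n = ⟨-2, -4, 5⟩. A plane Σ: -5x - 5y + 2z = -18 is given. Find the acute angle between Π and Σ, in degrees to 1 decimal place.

Π: n·r = n·K gives -2x - 4y + 5z = -9.
cos θ = |n₁·n₂| / (|n₁||n₂|) = |40| / (√45 · √54).
θ = arccos(0.81144) ≈ 35.8°.

35.8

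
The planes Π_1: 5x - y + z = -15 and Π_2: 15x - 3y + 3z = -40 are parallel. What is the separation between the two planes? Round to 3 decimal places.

0.321

Rescale Π_2 by 1/3: 5x - y + z = -40/3. Then distance = |-15 − (-40/3)| / √27 ≈ 0.321.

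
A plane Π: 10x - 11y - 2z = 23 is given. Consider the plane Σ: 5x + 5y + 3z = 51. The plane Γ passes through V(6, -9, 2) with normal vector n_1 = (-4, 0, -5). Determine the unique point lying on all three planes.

Γ: n_1·r = n_1·V gives -4x - 5z = -34.
Solving the 3×3 linear system 10x - 11y - 2z = 23, 5x + 5y + 3z = 51, -4x - 5z = -34 (e.g. by elimination or Cramer's rule, determinant = -433) gives (6, 3, 2).

(6, 3, 2)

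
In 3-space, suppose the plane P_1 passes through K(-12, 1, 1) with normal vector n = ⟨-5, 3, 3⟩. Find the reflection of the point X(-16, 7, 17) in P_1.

(4, -5, 5)

P_1: n·r = n·K gives -5x + 3y + 3z = 66.
λ = (n·X − d)/|n|² = (152 − 66)/43 = 2.
Reflection = X − 2λn = (-16, 7, 17) − 4·(-5, 3, 3) = (4, -5, 5).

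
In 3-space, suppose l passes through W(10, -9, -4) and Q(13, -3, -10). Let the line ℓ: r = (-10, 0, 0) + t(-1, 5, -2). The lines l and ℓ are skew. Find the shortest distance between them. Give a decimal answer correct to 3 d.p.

A direction vector for l is Q − W = (3, 6, -6).
Common perpendicular direction n = (3, 6, -6) × (-1, 5, -2) = (18, 12, 21).
With w = (-10, 0, 0) − (10, -9, -4) = (-20, 9, 4), w · n = -168.
Distance = |w · n| / |n| = |-168| / √909 ≈ 5.572.

5.572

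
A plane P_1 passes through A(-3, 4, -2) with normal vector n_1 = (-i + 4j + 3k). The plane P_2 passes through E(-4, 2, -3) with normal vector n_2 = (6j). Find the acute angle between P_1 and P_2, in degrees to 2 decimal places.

38.33

P_1: n_1·r = n_1·A gives -x + 4y + 3z = 13.
P_2: n_2·r = n_2·E gives 6y = 12.
cos θ = |n₁·n₂| / (|n₁||n₂|) = |24| / (√26 · √36).
θ = arccos(0.78446) ≈ 38.33°.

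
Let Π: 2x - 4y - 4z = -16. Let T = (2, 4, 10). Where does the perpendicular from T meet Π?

Foot = T − λn with λ = (n·T − d)/|n|² = (-52 − (-16))/36 = -1.
Foot = (2, 4, 10) − (-1)·(2, -4, -4) = (4, 0, 6).

(4, 0, 6)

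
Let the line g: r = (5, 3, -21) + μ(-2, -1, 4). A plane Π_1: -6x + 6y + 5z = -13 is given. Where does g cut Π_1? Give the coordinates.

(-3, -1, -5)

Substitute r = (5, 3, -21) + t(-2, -1, 4) into the plane: -117 + 26t = -13, so t = 4.
Intersection: (5, 3, -21) + 4·(-2, -1, 4) = (-3, -1, -5).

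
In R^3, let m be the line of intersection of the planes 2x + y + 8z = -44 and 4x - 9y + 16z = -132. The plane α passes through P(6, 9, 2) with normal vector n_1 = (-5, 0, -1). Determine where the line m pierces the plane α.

Direction of m: (2, 1, 8) × (4, -9, 16) = (88, 0, -22).
A point on m: solving the two plane equations with x = 24 gives (24, 4, -12).
α: n_1·r = n_1·P gives -5x - z = -32.
Substitute r = (24, 4, -12) + t(88, 0, -22) into the plane: -108 + (-418)t = -32, so t = -2/11.
Intersection: (24, 4, -12) + (-2/11)·(88, 0, -22) = (8, 4, -8).

(8, 4, -8)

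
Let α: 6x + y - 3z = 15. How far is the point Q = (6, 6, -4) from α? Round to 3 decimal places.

n·Q − d = (6)·(6) + (1)·(6) + (-3)·(-4) − 15 = 39; |n| = √46.
Distance = |39| / √46 = 39/√46 ≈ 5.750.

5.750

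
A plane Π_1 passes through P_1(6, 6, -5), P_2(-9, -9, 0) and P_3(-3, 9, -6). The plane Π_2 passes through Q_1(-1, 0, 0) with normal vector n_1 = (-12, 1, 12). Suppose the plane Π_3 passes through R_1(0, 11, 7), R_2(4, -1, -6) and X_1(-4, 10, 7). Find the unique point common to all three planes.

(-4, 0, -3)

P_1P_2 = (-15, -15, 5), P_1P_3 = (-9, 3, -1); a normal to Π_1 is P_1P_2 × P_1P_3 = (0, -60, -180).
Using P_1: Π_1 has equation -60y - 180z = 540.
Π_2: n_1·r = n_1·Q_1 gives -12x + y + 12z = 12.
R_1R_2 = (4, -12, -13), R_1X_1 = (-4, -1, 0); a normal to Π_3 is R_1R_2 × R_1X_1 = (-13, 52, -52).
Using R_1: Π_3 has equation -13x + 52y - 52z = 208.
Solving the 3×3 linear system -60y - 180z = 540, -12x + y + 12z = 12, -13x + 52y - 52z = 208 (e.g. by elimination or Cramer's rule, determinant = 156780) gives (-4, 0, -3).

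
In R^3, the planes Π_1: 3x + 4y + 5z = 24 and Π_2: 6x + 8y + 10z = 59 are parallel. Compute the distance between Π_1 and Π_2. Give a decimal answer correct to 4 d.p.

0.7778

Rescale Π_2 by 1/2: 3x + 4y + 5z = 59/2. Then distance = |24 − (59/2)| / √50 ≈ 0.7778.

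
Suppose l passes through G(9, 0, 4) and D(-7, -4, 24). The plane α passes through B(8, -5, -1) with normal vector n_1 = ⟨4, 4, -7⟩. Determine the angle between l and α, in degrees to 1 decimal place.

A direction vector for l is D − G = (-16, -4, 20).
α: n_1·r = n_1·B gives 4x + 4y - 7z = 19.
sin θ = |n·v| / (|n||v|) = |-220| / (√81 · √672) = 0.94296.
θ ≈ 70.6°.

70.6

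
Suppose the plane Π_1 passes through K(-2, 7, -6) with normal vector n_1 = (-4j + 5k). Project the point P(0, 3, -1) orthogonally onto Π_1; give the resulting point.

(0, 7, -6)

Π_1: n_1·r = n_1·K gives -4y + 5z = -58.
Foot = P − λn with λ = (n·P − d)/|n|² = (-17 − (-58))/41 = 1.
Foot = (0, 3, -1) − 1·(0, -4, 5) = (0, 7, -6).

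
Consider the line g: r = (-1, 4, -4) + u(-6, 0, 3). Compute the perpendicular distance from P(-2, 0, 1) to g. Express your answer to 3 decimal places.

5.675

Taking (-1, 4, -4) on g with direction v = (-6, 0, 3): w = P − (-1, 4, -4) = (-1, -4, 5), and w × v = (-12, -27, -24).
Distance = |w × v| / |v| = √1449 / √45 ≈ 5.675.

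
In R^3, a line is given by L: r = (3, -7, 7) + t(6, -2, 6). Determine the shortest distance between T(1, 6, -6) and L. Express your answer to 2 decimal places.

Taking (3, -7, 7) on L with direction v = (6, -2, 6): w = T − (3, -7, 7) = (-2, 13, -13), and w × v = (52, -66, -74).
Distance = |w × v| / |v| = √12536 / √76 ≈ 12.84.

12.84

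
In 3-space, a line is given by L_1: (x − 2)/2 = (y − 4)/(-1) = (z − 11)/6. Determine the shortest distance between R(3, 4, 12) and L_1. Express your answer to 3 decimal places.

L_1 has direction (2, -1, 6) through (2, 4, 11).
Taking (2, 4, 11) on L_1 with direction v = (2, -1, 6): w = R − (2, 4, 11) = (1, 0, 1), and w × v = (1, -4, -1).
Distance = |w × v| / |v| = √18 / √41 ≈ 0.663.

0.663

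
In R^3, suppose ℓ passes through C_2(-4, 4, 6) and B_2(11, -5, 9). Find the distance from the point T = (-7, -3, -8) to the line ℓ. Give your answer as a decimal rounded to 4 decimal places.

A direction vector for ℓ is B_2 − C_2 = (15, -9, 3).
Taking (-4, 4, 6) on ℓ with direction v = (15, -9, 3): w = T − (-4, 4, 6) = (-3, -7, -14), and w × v = (-147, -201, 132).
Distance = |w × v| / |v| = √79434 / √315 ≈ 15.8799.

15.8799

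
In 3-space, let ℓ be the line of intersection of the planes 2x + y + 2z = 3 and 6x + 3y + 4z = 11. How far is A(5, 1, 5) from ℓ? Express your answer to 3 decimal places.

Direction of ℓ: (2, 1, 2) × (6, 3, 4) = (-2, 4, 0).
A point on ℓ: solving the two plane equations with x = 5 gives (5, -5, -1).
Taking (5, -5, -1) on ℓ with direction v = (-2, 4, 0): w = A − (5, -5, -1) = (0, 6, 6), and w × v = (-24, -12, 12).
Distance = |w × v| / |v| = √864 / √20 ≈ 6.573.

6.573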